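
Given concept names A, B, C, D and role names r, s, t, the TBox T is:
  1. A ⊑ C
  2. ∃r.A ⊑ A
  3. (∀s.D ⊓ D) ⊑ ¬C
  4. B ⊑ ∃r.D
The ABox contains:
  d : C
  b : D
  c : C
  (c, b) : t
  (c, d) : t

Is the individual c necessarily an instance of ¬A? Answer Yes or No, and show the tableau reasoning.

No

1. c : ¬A?  L(c) = {C} ∪ {A}
   open: L(c) ⊇ {A, C, ¬B, ∃s.¬D} (+ ∃-successors) — c ∉ ¬A possible
2. Hence c : ¬A: not entailed.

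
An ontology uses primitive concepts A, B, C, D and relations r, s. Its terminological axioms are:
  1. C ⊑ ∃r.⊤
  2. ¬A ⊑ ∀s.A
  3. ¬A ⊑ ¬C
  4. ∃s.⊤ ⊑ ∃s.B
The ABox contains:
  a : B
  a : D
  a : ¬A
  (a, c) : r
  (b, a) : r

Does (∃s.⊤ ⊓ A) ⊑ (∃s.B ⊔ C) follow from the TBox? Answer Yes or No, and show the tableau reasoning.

1. (∃s.⊤ ⊓ A) ⊑ (∃s.B ⊔ C)  ⇔  ((∃s.⊤ ⊓ A) ⊓ (∀s.¬B ⊓ ¬C)) unsat w.r.t. T
   all branches close; clash {B, ¬B} at an ∃-successor
2. Hence (∃s.⊤ ⊓ A) ⊑ (∃s.B ⊔ C): entailed.

Yes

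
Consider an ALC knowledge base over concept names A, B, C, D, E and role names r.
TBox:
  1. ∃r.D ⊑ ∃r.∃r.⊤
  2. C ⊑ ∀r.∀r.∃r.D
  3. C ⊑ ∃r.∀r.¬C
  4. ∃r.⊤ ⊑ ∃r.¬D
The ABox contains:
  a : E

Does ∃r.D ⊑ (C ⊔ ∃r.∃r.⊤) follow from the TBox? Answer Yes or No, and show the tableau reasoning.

Yes

1. ∃r.D ⊑ (C ⊔ ∃r.∃r.⊤)  ⇔  (∃r.D ⊓ (¬C ⊓ ∀r.∀r.⊥)) unsat w.r.t. T
   all branches close; clash ⊥ at an ∃-successor
2. Hence ∃r.D ⊑ (C ⊔ ∃r.∃r.⊤): entailed.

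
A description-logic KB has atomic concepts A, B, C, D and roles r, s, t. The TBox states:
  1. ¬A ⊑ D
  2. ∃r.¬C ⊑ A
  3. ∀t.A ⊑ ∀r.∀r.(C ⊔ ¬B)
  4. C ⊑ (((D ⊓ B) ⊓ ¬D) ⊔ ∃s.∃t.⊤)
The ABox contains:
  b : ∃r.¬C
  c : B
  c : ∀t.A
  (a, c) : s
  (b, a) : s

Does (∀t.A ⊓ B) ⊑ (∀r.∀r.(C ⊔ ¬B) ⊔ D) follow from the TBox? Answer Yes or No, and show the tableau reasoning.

Yes

1. (∀t.A ⊓ B) ⊑ (∀r.∀r.(C ⊔ ¬B) ⊔ D)  ⇔  ((∀t.A ⊓ B) ⊓ (∃r.∃r.(¬C ⊓ B) ⊓ ¬D)) unsat w.r.t. T
   all branches close; clash {D, ¬D} at x₀
2. Hence (∀t.A ⊓ B) ⊑ (∀r.∀r.(C ⊔ ¬B) ⊔ D): entailed.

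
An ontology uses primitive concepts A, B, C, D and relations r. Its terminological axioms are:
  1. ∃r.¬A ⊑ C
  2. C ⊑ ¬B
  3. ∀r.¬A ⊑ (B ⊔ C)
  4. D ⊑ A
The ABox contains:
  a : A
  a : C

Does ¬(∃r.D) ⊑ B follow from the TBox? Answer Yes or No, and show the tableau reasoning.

1. ¬(∃r.D) ⊑ B  ⇔  (∀r.¬D ⊓ ¬B) unsat w.r.t. T
   open: L(x₀) ⊇ {¬B, ¬D, ∀r.A, ∀r.¬D, ∃r.A} (+ ∃-successors)
2. Hence ¬(∃r.D) ⊑ B: not entailed.

No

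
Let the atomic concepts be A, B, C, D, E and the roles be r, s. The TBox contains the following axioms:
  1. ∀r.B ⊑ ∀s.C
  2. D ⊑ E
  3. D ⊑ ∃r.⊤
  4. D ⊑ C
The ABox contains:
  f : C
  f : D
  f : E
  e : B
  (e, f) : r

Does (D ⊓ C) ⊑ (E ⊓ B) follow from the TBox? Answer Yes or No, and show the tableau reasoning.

No

1. (D ⊓ C) ⊑ (E ⊓ B)  ⇔  ((D ⊓ C) ⊓ (¬E ⊔ ¬B)) unsat w.r.t. T
   apply at x₀: D⊑E; D⊑∃r.⊤
   open: L(x₀) ⊇ {C, D, E, ¬B, ∃r.¬B, …} (+ ∃-successors)
2. Hence (D ⊓ C) ⊑ (E ⊓ B): not entailed.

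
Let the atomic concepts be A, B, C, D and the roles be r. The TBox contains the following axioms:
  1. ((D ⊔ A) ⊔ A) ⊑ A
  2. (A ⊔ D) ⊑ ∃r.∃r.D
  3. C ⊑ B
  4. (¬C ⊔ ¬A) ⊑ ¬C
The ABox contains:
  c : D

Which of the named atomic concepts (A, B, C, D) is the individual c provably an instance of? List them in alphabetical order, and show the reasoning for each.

1. c : A?  L(c) = {D} ∪ {¬A}
   clash {A, ¬A} at c — c ∈ A
2. c : B?  L(c) = {D} ∪ {¬B}
   open: L(c) ⊇ {A, D, ¬B, ¬C, ∃r.∃r.D} (+ ∃-successors) — c ∉ B possible
3. c : C?  L(c) = {D} ∪ {¬C}
   open: L(c) ⊇ {A, D, ¬C, ∃r.∃r.D} (+ ∃-successors) — c ∉ C possible
4. c : D?  L(c) = {D} ∪ {¬D}
   clash {D, ¬D} at c — c ∈ D
5. Entailed for c: {A, D}

{A, D}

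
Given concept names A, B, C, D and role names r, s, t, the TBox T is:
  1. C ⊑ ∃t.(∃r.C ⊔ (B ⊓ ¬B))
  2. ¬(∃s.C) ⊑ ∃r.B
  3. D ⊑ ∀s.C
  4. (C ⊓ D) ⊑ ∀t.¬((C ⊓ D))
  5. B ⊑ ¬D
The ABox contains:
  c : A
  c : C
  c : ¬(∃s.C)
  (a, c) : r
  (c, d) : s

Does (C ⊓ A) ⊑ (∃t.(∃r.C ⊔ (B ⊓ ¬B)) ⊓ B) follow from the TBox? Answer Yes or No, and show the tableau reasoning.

No

1. (C ⊓ A) ⊑ (∃t.(∃r.C ⊔ (B ⊓ ¬B)) ⊓ B)  ⇔  ((C ⊓ A) ⊓ (∀t.(∀r.¬C ⊓ (¬B ⊔ B)) ⊔ ¬B)) unsat w.r.t. T
   apply at x₀: C⊑∃t.(∃r.C ⊔ (B ⊓ ¬B))
   open: L(x₀) ⊇ {A, C, ¬B, ¬D, ∃s.C, …} (+ ∃-successors)
2. Hence (C ⊓ A) ⊑ (∃t.(∃r.C ⊔ (B ⊓ ¬B)) ⊓ B): not entailed.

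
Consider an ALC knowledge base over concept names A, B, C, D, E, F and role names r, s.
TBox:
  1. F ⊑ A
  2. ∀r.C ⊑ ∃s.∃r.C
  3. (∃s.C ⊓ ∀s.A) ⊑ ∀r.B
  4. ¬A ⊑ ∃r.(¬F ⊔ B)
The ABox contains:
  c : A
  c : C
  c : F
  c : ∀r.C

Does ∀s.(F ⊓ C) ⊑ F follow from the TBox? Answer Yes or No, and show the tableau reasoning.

No

1. ∀s.(F ⊓ C) ⊑ F  ⇔  (∀s.(F ⊓ C) ⊓ ¬F) unsat w.r.t. T
   open: L(x₀) ⊇ {A, ¬F, ∀s.(F ⊓ C), ∀s.¬C, ∃r.¬C} (+ ∃-successors)
2. Hence ∀s.(F ⊓ C) ⊑ F: not entailed.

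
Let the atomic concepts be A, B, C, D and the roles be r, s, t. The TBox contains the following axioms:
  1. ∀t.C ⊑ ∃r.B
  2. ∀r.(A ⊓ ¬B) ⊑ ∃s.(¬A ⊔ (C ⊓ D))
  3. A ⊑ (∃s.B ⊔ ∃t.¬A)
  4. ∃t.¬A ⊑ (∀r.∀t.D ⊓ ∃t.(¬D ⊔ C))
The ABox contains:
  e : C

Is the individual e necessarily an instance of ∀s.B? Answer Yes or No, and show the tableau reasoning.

No

1. e : ∀s.B?  L(e) = {C} ∪ {∃s.¬B}
   open: L(e) ⊇ {C, ¬A, ∀t.A, ∃r.(¬A ⊔ B), ∃s.¬B, …} (+ ∃-successors) — e ∉ ∀s.B possible
2. Hence e : ∀s.B: not entailed.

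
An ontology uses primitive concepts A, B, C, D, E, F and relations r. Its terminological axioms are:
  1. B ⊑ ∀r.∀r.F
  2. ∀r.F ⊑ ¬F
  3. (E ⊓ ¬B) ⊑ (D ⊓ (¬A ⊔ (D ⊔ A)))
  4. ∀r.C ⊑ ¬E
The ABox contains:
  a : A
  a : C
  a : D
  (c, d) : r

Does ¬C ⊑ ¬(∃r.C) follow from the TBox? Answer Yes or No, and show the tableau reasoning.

1. ¬C ⊑ ¬(∃r.C)  ⇔  (¬C ⊓ ∃r.C) unsat w.r.t. T
   open: L(x₀) ⊇ {¬B, ¬C, ¬E, ∃r.C, ∃r.¬C, …} (+ ∃-successors)
2. Hence ¬C ⊑ ¬(∃r.C): not entailed.

No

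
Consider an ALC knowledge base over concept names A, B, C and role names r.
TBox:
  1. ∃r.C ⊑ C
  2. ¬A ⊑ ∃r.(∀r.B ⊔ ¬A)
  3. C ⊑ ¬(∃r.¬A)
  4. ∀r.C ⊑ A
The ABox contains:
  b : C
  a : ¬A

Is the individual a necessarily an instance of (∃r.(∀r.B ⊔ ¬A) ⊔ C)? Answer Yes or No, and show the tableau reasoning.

1. a : (∃r.(∀r.B ⊔ ¬A) ⊔ C)?  L(a) = {¬A} ∪ {(∀r.(∃r.¬B ⊓ A) ⊓ ¬C)}
   clash {C, ¬C} at a — a ∈ (∃r.(∀r.B ⊔ ¬A) ⊔ C)
2. Hence a : (∃r.(∀r.B ⊔ ¬A) ⊔ C): entailed.

Yes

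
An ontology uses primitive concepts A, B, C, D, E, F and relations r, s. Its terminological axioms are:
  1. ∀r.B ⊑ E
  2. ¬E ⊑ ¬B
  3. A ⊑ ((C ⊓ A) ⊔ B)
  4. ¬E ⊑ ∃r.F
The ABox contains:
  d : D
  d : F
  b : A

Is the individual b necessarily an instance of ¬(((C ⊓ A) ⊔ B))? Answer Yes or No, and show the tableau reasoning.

1. b : ¬(((C ⊓ A) ⊔ B))?  L(b) = {A} ∪ {((C ⊓ A) ⊔ B)}
   open: L(b) ⊇ {A, C, E} — b ∉ ¬(((C ⊓ A) ⊔ B)) possible
2. Hence b : ¬(((C ⊓ A) ⊔ B)): not entailed.

No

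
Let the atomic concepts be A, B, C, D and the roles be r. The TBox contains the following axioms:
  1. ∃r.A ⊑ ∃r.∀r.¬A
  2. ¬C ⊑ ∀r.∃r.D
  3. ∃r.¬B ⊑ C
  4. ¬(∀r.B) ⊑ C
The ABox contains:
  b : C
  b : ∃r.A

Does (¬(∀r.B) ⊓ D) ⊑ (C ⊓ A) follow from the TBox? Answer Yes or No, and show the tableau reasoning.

No

1. (¬(∀r.B) ⊓ D) ⊑ (C ⊓ A)  ⇔  ((∃r.¬B ⊓ D) ⊓ (¬C ⊔ ¬A)) unsat w.r.t. T
   apply at x₀: ∃r.¬B⊑C; ¬(∀r.B)⊑C
   open: L(x₀) ⊇ {C, D, ¬A, ∀r.¬A, ∃r.¬B} (+ ∃-successors)
2. Hence (¬(∀r.B) ⊓ D) ⊑ (C ⊓ A): not entailed.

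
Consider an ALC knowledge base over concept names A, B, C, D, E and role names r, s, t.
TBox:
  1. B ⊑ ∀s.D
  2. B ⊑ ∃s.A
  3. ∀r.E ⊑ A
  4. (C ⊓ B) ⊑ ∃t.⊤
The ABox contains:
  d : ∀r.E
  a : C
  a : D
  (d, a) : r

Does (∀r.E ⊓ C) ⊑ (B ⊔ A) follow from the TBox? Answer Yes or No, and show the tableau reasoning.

1. (∀r.E ⊓ C) ⊑ (B ⊔ A)  ⇔  ((∀r.E ⊓ C) ⊓ (¬B ⊓ ¬A)) unsat w.r.t. T
   all branches close; clash {A, ¬A} at x₀
2. Hence (∀r.E ⊓ C) ⊑ (B ⊔ A): entailed.

Yes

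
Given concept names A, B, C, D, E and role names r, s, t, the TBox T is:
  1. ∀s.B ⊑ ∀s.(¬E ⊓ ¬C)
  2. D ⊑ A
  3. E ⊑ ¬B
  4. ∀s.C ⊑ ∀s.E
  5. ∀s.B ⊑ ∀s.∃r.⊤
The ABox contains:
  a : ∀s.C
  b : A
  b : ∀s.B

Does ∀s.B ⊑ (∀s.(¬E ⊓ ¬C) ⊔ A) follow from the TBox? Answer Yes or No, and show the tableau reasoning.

1. ∀s.B ⊑ (∀s.(¬E ⊓ ¬C) ⊔ A)  ⇔  (∀s.B ⊓ (∃s.(E ⊔ C) ⊓ ¬A)) unsat w.r.t. T
   all branches close; clash {A, ¬A} at x₀
2. Hence ∀s.B ⊑ (∀s.(¬E ⊓ ¬C) ⊔ A): entailed.

Yes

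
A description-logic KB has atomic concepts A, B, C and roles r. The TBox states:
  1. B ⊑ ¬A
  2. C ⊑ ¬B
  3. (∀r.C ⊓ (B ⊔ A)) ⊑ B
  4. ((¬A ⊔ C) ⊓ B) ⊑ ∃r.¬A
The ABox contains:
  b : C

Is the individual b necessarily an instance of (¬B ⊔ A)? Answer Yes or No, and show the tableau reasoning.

Yes

1. b : (¬B ⊔ A)?  L(b) = {C} ∪ {(B ⊓ ¬A)}
   clash {B, ¬B} at b — b ∈ (¬B ⊔ A)
2. Hence b : (¬B ⊔ A): entailed.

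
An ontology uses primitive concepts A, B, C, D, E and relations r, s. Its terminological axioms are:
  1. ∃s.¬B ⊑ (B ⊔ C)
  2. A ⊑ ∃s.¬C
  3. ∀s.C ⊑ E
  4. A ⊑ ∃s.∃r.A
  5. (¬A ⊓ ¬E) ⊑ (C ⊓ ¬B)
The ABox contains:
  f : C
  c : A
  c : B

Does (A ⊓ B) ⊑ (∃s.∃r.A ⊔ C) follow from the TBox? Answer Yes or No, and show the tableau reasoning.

1. (A ⊓ B) ⊑ (∃s.∃r.A ⊔ C)  ⇔  ((A ⊓ B) ⊓ (∀s.∀r.¬A ⊓ ¬C)) unsat w.r.t. T
   all branches close; clash {B, ¬B} at x₀
2. Hence (A ⊓ B) ⊑ (∃s.∃r.A ⊔ C): entailed.

Yes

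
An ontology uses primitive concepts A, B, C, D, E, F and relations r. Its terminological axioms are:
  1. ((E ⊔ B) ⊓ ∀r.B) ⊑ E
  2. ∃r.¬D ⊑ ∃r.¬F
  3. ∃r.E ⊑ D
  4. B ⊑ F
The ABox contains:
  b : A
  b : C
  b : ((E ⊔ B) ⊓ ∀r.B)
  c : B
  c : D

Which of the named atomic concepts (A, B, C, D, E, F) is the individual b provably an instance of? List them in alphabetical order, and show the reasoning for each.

{A, C, E}

1. b : A?  L(b) = {A, C, ((E ⊔ B) ⊓ ∀r.B)} ∪ {¬A}
   clash {A, ¬A} at b — b ∈ A
2. b : B?  L(b) = {A, C, ((E ⊔ B) ⊓ ∀r.B)} ∪ {¬B}
   apply at b: ((E ⊔ B) ⊓ ∀r.B)⊑E
   open: L(b) ⊇ {A, C, E, ¬B, ∀r.B, …} — b ∉ B possible
3. b : C?  L(b) = {A, C, ((E ⊔ B) ⊓ ∀r.B)} ∪ {¬C}
   clash {C, ¬C} at b — b ∈ C
4. b : D?  L(b) = {A, C, ((E ⊔ B) ⊓ ∀r.B)} ∪ {¬D}
   apply at b: ((E ⊔ B) ⊓ ∀r.B)⊑E
   open: L(b) ⊇ {A, C, E, ¬B, ¬D, …} — b ∉ D possible
5. b : E?  L(b) = {A, C, ((E ⊔ B) ⊓ ∀r.B)} ∪ {¬E}
   clash {E, ¬E} at b — b ∈ E
6. b : F?  L(b) = {A, C, ((E ⊔ B) ⊓ ∀r.B)} ∪ {¬F}
   apply at b: ((E ⊔ B) ⊓ ∀r.B)⊑E
   open: L(b) ⊇ {A, C, E, ¬B, ¬F, …} — b ∉ F possible
7. Entailed for b: {A, C, E}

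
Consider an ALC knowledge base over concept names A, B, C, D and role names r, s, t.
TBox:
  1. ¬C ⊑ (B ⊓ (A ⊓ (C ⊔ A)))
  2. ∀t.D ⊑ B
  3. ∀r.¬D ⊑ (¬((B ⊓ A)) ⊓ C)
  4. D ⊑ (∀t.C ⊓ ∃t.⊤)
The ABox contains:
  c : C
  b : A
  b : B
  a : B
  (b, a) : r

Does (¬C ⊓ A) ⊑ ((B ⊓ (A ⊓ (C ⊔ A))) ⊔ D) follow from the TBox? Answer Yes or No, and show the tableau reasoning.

Yes

1. (¬C ⊓ A) ⊑ ((B ⊓ (A ⊓ (C ⊔ A))) ⊔ D)  ⇔  ((¬C ⊓ A) ⊓ ((¬B ⊔ (¬A ⊔ (¬C ⊓ ¬A))) ⊓ ¬D)) unsat w.r.t. T
   all branches close; clash {A, ¬A} at x₀
2. Hence (¬C ⊓ A) ⊑ ((B ⊓ (A ⊓ (C ⊔ A))) ⊔ D): entailed.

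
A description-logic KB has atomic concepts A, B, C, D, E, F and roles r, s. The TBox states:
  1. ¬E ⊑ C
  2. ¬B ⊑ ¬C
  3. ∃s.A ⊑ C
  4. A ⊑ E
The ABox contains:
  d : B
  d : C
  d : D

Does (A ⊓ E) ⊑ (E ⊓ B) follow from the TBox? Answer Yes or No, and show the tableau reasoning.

1. (A ⊓ E) ⊑ (E ⊓ B)  ⇔  ((A ⊓ E) ⊓ (¬E ⊔ ¬B)) unsat w.r.t. T
   open: L(x₀) ⊇ {A, E, ¬B, ¬C, ∀s.¬A}
2. Hence (A ⊓ E) ⊑ (E ⊓ B): not entailed.

No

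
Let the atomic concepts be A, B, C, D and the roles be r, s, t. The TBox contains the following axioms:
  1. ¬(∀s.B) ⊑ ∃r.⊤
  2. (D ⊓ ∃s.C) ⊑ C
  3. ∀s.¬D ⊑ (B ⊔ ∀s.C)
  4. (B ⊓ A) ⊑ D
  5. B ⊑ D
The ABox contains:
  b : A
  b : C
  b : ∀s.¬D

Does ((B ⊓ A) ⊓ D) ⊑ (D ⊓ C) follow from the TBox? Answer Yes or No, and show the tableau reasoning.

1. ((B ⊓ A) ⊓ D) ⊑ (D ⊓ C)  ⇔  (((B ⊓ A) ⊓ D) ⊓ (¬D ⊔ ¬C)) unsat w.r.t. T
   open: L(x₀) ⊇ {A, B, D, ¬C, ∀s.B, …} (+ ∃-successors)
2. Hence ((B ⊓ A) ⊓ D) ⊑ (D ⊓ C): not entailed.

No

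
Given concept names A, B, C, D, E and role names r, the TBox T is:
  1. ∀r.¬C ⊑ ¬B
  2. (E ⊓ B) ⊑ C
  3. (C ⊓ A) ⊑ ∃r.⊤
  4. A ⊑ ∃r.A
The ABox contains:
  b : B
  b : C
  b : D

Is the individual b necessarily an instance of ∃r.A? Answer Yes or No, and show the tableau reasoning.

No

1. b : ∃r.A?  L(b) = {B, C, D} ∪ {∀r.¬A}
   open: L(b) ⊇ {B, C, D, ¬A, ∀r.¬A, …} (+ ∃-successors) — b ∉ ∃r.A possible
2. Hence b : ∃r.A: not entailed.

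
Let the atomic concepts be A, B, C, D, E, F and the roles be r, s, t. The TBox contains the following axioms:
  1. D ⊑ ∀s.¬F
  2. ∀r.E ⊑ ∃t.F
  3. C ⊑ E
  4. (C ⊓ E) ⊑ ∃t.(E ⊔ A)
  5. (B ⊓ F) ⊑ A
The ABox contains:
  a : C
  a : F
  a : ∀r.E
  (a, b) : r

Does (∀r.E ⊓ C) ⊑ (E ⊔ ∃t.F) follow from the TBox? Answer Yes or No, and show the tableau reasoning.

1. (∀r.E ⊓ C) ⊑ (E ⊔ ∃t.F)  ⇔  ((∀r.E ⊓ C) ⊓ (¬E ⊓ ∀t.¬F)) unsat w.r.t. T
   all branches close; clash {E, ¬E} at x₀
2. Hence (∀r.E ⊓ C) ⊑ (E ⊔ ∃t.F): entailed.

Yes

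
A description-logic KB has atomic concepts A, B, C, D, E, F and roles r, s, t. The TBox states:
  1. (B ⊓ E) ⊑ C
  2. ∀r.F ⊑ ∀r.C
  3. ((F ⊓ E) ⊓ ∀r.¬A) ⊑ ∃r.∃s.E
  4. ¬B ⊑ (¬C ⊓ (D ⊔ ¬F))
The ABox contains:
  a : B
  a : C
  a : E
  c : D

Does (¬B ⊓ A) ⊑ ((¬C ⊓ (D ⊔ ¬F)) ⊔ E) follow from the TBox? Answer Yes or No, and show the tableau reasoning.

Yes

1. (¬B ⊓ A) ⊑ ((¬C ⊓ (D ⊔ ¬F)) ⊔ E)  ⇔  ((¬B ⊓ A) ⊓ ((C ⊔ (¬D ⊓ F)) ⊓ ¬E)) unsat w.r.t. T
   all branches close; clash {C, ¬C} at x₀
2. Hence (¬B ⊓ A) ⊑ ((¬C ⊓ (D ⊔ ¬F)) ⊔ E): entailed.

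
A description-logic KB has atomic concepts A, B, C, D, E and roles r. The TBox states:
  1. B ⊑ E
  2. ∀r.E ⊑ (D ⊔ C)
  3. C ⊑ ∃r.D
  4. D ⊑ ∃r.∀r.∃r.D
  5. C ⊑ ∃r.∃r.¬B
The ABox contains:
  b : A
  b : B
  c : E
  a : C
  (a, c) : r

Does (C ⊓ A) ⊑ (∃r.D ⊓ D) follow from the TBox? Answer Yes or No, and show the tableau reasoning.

1. (C ⊓ A) ⊑ (∃r.D ⊓ D)  ⇔  ((C ⊓ A) ⊓ (∀r.¬D ⊔ ¬D)) unsat w.r.t. T
   apply at x₀: C⊑∃r.D; C⊑∃r.∃r.¬B
   open: L(x₀) ⊇ {A, C, ¬B, ¬D, ∃r.D, …} (+ ∃-successors)
2. Hence (C ⊓ A) ⊑ (∃r.D ⊓ D): not entailed.

No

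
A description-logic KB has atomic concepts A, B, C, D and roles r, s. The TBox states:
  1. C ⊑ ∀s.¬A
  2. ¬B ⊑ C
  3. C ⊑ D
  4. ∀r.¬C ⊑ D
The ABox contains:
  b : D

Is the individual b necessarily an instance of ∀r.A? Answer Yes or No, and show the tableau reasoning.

1. b : ∀r.A?  L(b) = {D} ∪ {∃r.¬A}
   open: L(b) ⊇ {B, D, ¬C, ∃r.¬A} (+ ∃-successors) — b ∉ ∀r.A possible
2. Hence b : ∀r.A: not entailed.

No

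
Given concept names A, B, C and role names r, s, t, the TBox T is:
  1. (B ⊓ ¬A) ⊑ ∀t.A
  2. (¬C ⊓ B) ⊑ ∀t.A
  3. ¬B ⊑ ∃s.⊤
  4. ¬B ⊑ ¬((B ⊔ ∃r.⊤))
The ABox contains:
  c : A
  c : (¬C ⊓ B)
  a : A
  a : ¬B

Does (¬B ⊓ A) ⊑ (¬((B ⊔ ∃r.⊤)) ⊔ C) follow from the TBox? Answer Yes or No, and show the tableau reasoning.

Yes

1. (¬B ⊓ A) ⊑ (¬((B ⊔ ∃r.⊤)) ⊔ C)  ⇔  ((¬B ⊓ A) ⊓ ((B ⊔ ∃r.⊤) ⊓ ¬C)) unsat w.r.t. T
   all branches close; clash ⊥ at an ∃-successor
2. Hence (¬B ⊓ A) ⊑ (¬((B ⊔ ∃r.⊤)) ⊔ C): entailed.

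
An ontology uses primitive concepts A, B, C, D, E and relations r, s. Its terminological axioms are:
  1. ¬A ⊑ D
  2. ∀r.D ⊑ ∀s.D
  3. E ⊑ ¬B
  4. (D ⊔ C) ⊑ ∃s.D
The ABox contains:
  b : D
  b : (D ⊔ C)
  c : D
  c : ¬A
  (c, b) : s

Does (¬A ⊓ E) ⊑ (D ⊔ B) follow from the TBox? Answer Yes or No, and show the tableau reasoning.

Yes

1. (¬A ⊓ E) ⊑ (D ⊔ B)  ⇔  ((¬A ⊓ E) ⊓ (¬D ⊓ ¬B)) unsat w.r.t. T
   all branches close; clash {D, ¬D} at x₀
2. Hence (¬A ⊓ E) ⊑ (D ⊔ B): entailed.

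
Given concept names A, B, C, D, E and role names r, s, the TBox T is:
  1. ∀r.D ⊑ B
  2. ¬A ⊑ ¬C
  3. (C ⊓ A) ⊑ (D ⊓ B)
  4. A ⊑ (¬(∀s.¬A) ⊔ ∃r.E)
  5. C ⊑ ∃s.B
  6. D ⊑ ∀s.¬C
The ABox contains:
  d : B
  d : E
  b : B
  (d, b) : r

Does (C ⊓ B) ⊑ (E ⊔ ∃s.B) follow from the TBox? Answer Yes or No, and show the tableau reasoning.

Yes

1. (C ⊓ B) ⊑ (E ⊔ ∃s.B)  ⇔  ((C ⊓ B) ⊓ (¬E ⊓ ∀s.¬B)) unsat w.r.t. T
   all branches close; clash {C, ¬C} at x₀
2. Hence (C ⊓ B) ⊑ (E ⊔ ∃s.B): entailed.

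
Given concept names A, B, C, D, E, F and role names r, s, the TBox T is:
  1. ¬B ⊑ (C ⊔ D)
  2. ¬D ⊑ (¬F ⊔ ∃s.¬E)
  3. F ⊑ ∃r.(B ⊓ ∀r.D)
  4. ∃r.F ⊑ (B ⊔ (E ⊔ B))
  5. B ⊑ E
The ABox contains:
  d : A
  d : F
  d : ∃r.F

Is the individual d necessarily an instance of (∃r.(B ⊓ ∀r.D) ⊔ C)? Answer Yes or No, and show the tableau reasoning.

1. d : (∃r.(B ⊓ ∀r.D) ⊔ C)?  L(d) = {A, F, ∃r.F} ∪ {(∀r.(¬B ⊔ ∃r.¬D) ⊓ ¬C)}
   clash {D, ¬D} at an ∃-successor — d ∈ (∃r.(B ⊓ ∀r.D) ⊔ C)
2. Hence d : (∃r.(B ⊓ ∀r.D) ⊔ C): entailed.

Yes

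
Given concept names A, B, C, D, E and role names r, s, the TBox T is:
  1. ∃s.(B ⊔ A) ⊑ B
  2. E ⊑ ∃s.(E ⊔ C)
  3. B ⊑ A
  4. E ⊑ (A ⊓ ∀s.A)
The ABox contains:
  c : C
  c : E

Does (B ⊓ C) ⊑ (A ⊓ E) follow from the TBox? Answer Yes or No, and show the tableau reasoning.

No

1. (B ⊓ C) ⊑ (A ⊓ E)  ⇔  ((B ⊓ C) ⊓ (¬A ⊔ ¬E)) unsat w.r.t. T
   apply at x₀: B⊑A
   open: L(x₀) ⊇ {A, B, C, ¬E}
2. Hence (B ⊓ C) ⊑ (A ⊓ E): not entailed.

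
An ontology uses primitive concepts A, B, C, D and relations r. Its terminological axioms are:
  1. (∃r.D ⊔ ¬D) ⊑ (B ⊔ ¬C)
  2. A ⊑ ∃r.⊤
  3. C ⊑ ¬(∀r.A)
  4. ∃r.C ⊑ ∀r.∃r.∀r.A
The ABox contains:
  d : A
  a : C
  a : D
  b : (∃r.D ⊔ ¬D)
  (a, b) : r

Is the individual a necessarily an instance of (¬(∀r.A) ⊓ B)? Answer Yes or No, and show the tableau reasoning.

1. a : (¬(∀r.A) ⊓ B)?  L(a) = {C, D} ∪ {(∀r.A ⊔ ¬B)}
   apply at a: C⊑¬(∀r.A)
   open: L(a) ⊇ {C, D, ¬A, ¬B, ∀r.¬C, …} (+ ∃-successors) — a ∉ (¬(∀r.A) ⊓ B) possible
2. Hence a : (¬(∀r.A) ⊓ B): not entailed.

No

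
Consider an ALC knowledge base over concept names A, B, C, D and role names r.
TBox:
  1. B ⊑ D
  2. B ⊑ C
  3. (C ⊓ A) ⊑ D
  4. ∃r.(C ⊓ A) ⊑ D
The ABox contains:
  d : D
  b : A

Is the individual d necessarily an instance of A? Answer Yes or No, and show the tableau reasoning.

1. d : A?  L(d) = {D} ∪ {¬A}
   open: L(d) ⊇ {D, ¬A, ¬B} — d ∉ A possible
2. Hence d : A: not entailed.

No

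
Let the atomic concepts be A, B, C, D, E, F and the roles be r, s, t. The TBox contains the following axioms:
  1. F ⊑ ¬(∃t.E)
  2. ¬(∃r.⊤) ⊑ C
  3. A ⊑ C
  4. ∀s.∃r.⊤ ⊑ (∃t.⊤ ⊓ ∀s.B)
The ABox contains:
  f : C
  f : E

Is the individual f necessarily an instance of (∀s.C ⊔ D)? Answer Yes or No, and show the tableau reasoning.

No

1. f : (∀s.C ⊔ D)?  L(f) = {C, E} ∪ {(∃s.¬C ⊓ ¬D)}
   open: L(f) ⊇ {C, E, ¬D, ¬F, ∃s.¬C, …} (+ ∃-successors) — f ∉ (∀s.C ⊔ D) possible
2. Hence f : (∀s.C ⊔ D): not entailed.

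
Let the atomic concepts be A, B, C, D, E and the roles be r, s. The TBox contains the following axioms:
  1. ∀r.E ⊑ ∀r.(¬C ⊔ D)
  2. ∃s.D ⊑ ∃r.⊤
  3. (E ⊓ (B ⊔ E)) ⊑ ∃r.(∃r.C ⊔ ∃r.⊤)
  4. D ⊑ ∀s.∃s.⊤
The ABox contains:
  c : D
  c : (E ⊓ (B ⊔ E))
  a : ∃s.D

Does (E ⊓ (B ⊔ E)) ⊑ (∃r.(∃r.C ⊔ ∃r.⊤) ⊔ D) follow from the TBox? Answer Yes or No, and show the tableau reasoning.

1. (E ⊓ (B ⊔ E)) ⊑ (∃r.(∃r.C ⊔ ∃r.⊤) ⊔ D)  ⇔  ((E ⊓ (B ⊔ E)) ⊓ (∀r.(∀r.¬C ⊓ ∀r.⊥) ⊓ ¬D)) unsat w.r.t. T
   all branches close; clash ⊥ at an ∃-successor
2. Hence (E ⊓ (B ⊔ E)) ⊑ (∃r.(∃r.C ⊔ ∃r.⊤) ⊔ D): entailed.

Yes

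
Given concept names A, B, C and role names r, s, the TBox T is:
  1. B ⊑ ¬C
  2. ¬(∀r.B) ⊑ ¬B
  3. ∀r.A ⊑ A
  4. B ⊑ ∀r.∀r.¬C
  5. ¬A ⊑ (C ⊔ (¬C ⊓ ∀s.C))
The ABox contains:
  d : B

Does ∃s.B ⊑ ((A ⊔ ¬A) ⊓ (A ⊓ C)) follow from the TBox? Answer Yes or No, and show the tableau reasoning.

1. ∃s.B ⊑ ((A ⊔ ¬A) ⊓ (A ⊓ C))  ⇔  (∃s.B ⊓ ((¬A ⊓ A) ⊔ (¬A ⊔ ¬C))) unsat w.r.t. T
   open: L(x₀) ⊇ {C, ¬A, ¬B, ∃r.¬A, ∃s.B} (+ ∃-successors)
2. Hence ∃s.B ⊑ ((A ⊔ ¬A) ⊓ (A ⊓ C)): not entailed.

No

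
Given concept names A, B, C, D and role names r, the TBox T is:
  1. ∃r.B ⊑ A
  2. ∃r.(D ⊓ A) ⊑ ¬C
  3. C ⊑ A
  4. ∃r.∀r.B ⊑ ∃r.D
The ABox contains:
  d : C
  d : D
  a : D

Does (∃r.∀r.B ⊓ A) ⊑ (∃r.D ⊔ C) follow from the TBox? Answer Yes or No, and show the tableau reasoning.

1. (∃r.∀r.B ⊓ A) ⊑ (∃r.D ⊔ C)  ⇔  ((∃r.∀r.B ⊓ A) ⊓ (∀r.¬D ⊓ ¬C)) unsat w.r.t. T
   all branches close; clash {D, ¬D} at an ∃-successor
2. Hence (∃r.∀r.B ⊓ A) ⊑ (∃r.D ⊔ C): entailed.

Yes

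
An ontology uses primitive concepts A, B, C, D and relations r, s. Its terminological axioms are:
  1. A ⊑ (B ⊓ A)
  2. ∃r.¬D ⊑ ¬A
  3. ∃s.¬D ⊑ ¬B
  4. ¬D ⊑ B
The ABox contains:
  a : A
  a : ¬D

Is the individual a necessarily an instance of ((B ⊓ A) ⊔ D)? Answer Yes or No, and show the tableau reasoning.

1. a : ((B ⊓ A) ⊔ D)?  L(a) = {A, ¬D} ∪ {((¬B ⊔ ¬A) ⊓ ¬D)}
   clash {A, ¬A} at a — a ∈ ((B ⊓ A) ⊔ D)
2. Hence a : ((B ⊓ A) ⊔ D): entailed.

Yes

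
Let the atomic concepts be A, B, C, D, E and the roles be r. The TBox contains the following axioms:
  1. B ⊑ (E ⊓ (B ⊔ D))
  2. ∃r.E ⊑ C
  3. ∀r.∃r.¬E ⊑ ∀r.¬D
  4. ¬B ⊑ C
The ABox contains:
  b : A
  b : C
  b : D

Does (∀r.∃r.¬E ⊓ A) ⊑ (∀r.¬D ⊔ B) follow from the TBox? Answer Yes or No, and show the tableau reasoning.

1. (∀r.∃r.¬E ⊓ A) ⊑ (∀r.¬D ⊔ B)  ⇔  ((∀r.∃r.¬E ⊓ A) ⊓ (∃r.D ⊓ ¬B)) unsat w.r.t. T
   all branches close; clash {D, ¬D} at an ∃-successor
2. Hence (∀r.∃r.¬E ⊓ A) ⊑ (∀r.¬D ⊔ B): entailed.

Yes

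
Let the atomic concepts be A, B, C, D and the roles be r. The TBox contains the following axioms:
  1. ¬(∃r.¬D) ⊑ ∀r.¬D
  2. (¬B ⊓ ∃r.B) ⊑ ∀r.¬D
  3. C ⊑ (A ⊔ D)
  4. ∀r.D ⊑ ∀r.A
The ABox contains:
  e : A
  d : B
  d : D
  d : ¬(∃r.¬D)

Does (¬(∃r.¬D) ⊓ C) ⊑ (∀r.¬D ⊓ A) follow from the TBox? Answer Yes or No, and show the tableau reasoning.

1. (¬(∃r.¬D) ⊓ C) ⊑ (∀r.¬D ⊓ A)  ⇔  ((∀r.D ⊓ C) ⊓ (∃r.D ⊔ ¬A)) unsat w.r.t. T
   apply at x₀: ¬(∃r.¬D)⊑∀r.¬D; C⊑(A ⊔ D); ∀r.D⊑∀r.A
   open: L(x₀) ⊇ {C, D, ¬A, ∀r.A, ∀r.D, …}
2. Hence (¬(∃r.¬D) ⊓ C) ⊑ (∀r.¬D ⊓ A): not entailed.

No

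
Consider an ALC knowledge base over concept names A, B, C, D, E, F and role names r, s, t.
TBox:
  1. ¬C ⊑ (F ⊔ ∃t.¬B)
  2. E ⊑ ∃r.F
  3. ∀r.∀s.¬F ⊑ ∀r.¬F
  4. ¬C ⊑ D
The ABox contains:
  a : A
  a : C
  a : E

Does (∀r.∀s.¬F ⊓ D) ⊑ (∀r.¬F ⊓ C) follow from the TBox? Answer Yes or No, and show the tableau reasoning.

No

1. (∀r.∀s.¬F ⊓ D) ⊑ (∀r.¬F ⊓ C)  ⇔  ((∀r.∀s.¬F ⊓ D) ⊓ (∃r.F ⊔ ¬C)) unsat w.r.t. T
   apply at x₀: ∀r.∀s.¬F⊑∀r.¬F
   open: L(x₀) ⊇ {D, F, ¬C, ¬E, ∀r.¬F, …}
2. Hence (∀r.∀s.¬F ⊓ D) ⊑ (∀r.¬F ⊓ C): not entailed.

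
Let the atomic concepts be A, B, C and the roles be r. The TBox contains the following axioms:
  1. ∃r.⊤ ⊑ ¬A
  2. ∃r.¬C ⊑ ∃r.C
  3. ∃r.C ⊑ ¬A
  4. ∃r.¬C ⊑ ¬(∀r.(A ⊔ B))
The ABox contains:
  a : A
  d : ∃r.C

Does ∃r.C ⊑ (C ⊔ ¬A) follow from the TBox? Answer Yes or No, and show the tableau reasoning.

1. ∃r.C ⊑ (C ⊔ ¬A)  ⇔  (∃r.C ⊓ (¬C ⊓ A)) unsat w.r.t. T
   all branches close; clash {A, ¬A} at x₀
2. Hence ∃r.C ⊑ (C ⊔ ¬A): entailed.

Yes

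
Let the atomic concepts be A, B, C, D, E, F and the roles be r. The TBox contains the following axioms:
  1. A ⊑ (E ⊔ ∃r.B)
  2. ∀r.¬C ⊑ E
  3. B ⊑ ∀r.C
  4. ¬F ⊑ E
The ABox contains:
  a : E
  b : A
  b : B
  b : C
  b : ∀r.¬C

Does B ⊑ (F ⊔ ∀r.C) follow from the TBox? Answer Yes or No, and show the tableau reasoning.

1. B ⊑ (F ⊔ ∀r.C)  ⇔  (B ⊓ (¬F ⊓ ∃r.¬C)) unsat w.r.t. T
   all branches close; clash {C, ¬C} at an ∃-successor
2. Hence B ⊑ (F ⊔ ∀r.C): entailed.

Yes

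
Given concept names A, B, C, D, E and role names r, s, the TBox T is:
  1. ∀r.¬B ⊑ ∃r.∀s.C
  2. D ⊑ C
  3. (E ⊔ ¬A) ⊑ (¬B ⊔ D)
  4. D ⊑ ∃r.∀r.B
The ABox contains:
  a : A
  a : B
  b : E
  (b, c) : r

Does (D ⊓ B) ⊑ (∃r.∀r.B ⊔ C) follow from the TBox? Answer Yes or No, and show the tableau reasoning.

1. (D ⊓ B) ⊑ (∃r.∀r.B ⊔ C)  ⇔  ((D ⊓ B) ⊓ (∀r.∃r.¬B ⊓ ¬C)) unsat w.r.t. T
   all branches close; clash {C, ¬C} at x₀
2. Hence (D ⊓ B) ⊑ (∃r.∀r.B ⊔ C): entailed.

Yes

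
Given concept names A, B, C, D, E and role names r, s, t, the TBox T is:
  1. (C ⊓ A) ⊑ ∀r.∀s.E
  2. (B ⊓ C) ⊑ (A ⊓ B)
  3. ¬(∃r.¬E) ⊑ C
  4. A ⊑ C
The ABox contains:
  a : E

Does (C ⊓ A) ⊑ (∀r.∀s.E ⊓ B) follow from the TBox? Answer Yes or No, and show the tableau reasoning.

No

1. (C ⊓ A) ⊑ (∀r.∀s.E ⊓ B)  ⇔  ((C ⊓ A) ⊓ (∃r.∃s.¬E ⊔ ¬B)) unsat w.r.t. T
   apply at x₀: (C ⊓ A)⊑∀r.∀s.E
   open: L(x₀) ⊇ {A, C, ¬B, ∀r.∀s.E}
2. Hence (C ⊓ A) ⊑ (∀r.∀s.E ⊓ B): not entailed.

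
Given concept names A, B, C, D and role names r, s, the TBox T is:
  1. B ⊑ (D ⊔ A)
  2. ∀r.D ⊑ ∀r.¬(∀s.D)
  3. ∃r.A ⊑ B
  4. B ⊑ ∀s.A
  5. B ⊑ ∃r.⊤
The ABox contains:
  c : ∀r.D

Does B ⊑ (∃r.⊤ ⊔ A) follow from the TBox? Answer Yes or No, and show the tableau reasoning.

1. B ⊑ (∃r.⊤ ⊔ A)  ⇔  (B ⊓ (∀r.⊥ ⊓ ¬A)) unsat w.r.t. T
   all branches close; clash {A, ¬A} at x₀
2. Hence B ⊑ (∃r.⊤ ⊔ A): entailed.

Yes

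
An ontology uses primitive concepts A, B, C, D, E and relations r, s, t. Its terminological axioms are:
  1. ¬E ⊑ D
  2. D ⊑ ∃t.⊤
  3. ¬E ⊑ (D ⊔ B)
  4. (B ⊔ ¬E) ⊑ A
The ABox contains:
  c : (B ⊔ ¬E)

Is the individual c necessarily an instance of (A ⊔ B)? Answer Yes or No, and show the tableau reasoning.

1. c : (A ⊔ B)?  L(c) = {(B ⊔ ¬E)} ∪ {(¬A ⊓ ¬B)}
   clash {A, ¬A} at c — c ∈ (A ⊔ B)
2. Hence c : (A ⊔ B): entailed.

Yes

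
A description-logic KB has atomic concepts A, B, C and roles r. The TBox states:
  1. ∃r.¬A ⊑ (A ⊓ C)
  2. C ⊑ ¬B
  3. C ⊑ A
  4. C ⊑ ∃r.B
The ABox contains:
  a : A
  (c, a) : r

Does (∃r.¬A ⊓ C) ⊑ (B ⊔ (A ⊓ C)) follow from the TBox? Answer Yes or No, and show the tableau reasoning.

Yes

1. (∃r.¬A ⊓ C) ⊑ (B ⊔ (A ⊓ C))  ⇔  ((∃r.¬A ⊓ C) ⊓ (¬B ⊓ (¬A ⊔ ¬C))) unsat w.r.t. T
   all branches close; clash {C, ¬C} at x₀
2. Hence (∃r.¬A ⊓ C) ⊑ (B ⊔ (A ⊓ C)): entailed.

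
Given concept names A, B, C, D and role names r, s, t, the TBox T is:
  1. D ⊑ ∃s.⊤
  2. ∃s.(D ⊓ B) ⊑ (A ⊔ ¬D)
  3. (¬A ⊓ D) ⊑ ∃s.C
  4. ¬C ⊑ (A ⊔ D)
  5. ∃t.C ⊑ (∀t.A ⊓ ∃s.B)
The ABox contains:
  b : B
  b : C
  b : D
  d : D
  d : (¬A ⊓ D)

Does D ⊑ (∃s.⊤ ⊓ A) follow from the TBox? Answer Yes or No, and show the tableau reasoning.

No

1. D ⊑ (∃s.⊤ ⊓ A)  ⇔  (D ⊓ (∀s.⊥ ⊔ ¬A)) unsat w.r.t. T
   apply at x₀: D⊑∃s.⊤
   open: L(x₀) ⊇ {C, D, ¬A, ∀s.(¬D ⊔ ¬B), ∀t.¬C, …} (+ ∃-successors)
2. Hence D ⊑ (∃s.⊤ ⊓ A): not entailed.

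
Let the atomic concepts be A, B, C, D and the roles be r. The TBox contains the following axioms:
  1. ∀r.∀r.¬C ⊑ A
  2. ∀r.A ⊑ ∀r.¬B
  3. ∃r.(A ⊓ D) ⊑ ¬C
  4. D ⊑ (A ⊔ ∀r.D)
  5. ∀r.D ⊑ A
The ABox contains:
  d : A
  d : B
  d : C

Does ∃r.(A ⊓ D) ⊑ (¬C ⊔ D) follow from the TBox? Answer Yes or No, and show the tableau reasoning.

1. ∃r.(A ⊓ D) ⊑ (¬C ⊔ D)  ⇔  (∃r.(A ⊓ D) ⊓ (C ⊓ ¬D)) unsat w.r.t. T
   all branches close; clash {C, ¬C} at x₀
2. Hence ∃r.(A ⊓ D) ⊑ (¬C ⊔ D): entailed.

Yes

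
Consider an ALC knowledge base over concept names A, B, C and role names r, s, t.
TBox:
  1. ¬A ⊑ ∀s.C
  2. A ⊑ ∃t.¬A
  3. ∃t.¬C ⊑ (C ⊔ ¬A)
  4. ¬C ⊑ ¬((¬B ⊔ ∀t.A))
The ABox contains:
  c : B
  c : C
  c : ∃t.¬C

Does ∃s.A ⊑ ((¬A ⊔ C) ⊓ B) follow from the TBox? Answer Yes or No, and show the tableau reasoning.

No

1. ∃s.A ⊑ ((¬A ⊔ C) ⊓ B)  ⇔  (∃s.A ⊓ ((A ⊓ ¬C) ⊔ ¬B)) unsat w.r.t. T
   open: L(x₀) ⊇ {A, B, ¬C, ∀t.C, ∃s.A, …} (+ ∃-successors)
2. Hence ∃s.A ⊑ ((¬A ⊔ C) ⊓ B): not entailed.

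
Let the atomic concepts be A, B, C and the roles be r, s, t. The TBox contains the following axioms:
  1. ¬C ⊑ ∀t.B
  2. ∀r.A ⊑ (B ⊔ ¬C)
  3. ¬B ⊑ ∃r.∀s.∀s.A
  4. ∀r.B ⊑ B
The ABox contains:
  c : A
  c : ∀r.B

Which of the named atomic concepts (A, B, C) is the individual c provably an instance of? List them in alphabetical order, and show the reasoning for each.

1. c : A?  L(c) = {A, ∀r.B} ∪ {¬A}
   clash {A, ¬A} at c — c ∈ A
2. c : B?  L(c) = {A, ∀r.B} ∪ {¬B}
   clash {B, ¬B} at c — c ∈ B
3. c : C?  L(c) = {A, ∀r.B} ∪ {¬C}
   apply at c: ¬C⊑∀t.B; ∀r.B⊑B
   open: L(c) ⊇ {A, B, ¬C, ∀r.B, ∀t.B, …} (+ ∃-successors) — c ∉ C possible
4. Entailed for c: {A, B}

{A, B}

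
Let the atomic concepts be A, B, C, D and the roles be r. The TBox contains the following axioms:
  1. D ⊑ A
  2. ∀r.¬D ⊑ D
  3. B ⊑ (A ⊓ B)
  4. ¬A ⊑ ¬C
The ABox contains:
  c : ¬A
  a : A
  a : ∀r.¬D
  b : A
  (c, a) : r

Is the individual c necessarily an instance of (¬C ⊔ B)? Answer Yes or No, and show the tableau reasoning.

1. c : (¬C ⊔ B)?  L(c) = {¬A} ∪ {(C ⊓ ¬B)}
   clash {C, ¬C} at c — c ∈ (¬C ⊔ B)
2. Hence c : (¬C ⊔ B): entailed.

Yes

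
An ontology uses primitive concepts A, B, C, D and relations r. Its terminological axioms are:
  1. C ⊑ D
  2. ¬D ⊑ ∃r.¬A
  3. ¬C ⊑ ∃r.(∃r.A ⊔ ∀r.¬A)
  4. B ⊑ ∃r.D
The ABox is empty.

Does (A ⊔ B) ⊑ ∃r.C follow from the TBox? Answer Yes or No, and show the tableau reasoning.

No

1. (A ⊔ B) ⊑ ∃r.C  ⇔  ((A ⊔ B) ⊓ ∀r.¬C) unsat w.r.t. T
   open: L(x₀) ⊇ {A, D, ¬B, ¬C, ∀r.¬C, …} (+ ∃-successors)
2. Hence (A ⊔ B) ⊑ ∃r.C: not entailed.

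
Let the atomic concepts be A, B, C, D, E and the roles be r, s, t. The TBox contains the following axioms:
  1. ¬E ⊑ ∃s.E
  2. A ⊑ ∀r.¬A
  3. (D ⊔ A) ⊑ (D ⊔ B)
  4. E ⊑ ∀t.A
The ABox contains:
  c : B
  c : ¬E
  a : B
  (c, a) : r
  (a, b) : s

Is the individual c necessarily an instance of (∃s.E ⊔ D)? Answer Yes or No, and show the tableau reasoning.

Yes

1. c : (∃s.E ⊔ D)?  L(c) = {B, ¬E} ∪ {(∀s.¬E ⊓ ¬D)}
   clash {E, ¬E} at an ∃-successor — c ∈ (∃s.E ⊔ D)
2. Hence c : (∃s.E ⊔ D): entailed.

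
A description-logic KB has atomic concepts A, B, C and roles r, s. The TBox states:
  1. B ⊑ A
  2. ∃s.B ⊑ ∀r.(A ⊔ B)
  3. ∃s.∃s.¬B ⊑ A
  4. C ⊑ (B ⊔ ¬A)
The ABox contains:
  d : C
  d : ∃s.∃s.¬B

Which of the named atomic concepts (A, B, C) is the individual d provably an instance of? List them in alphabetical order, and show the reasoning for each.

{A, B, C}

1. d : A?  L(d) = {C, ∃s.∃s.¬B} ∪ {¬A}
   clash {A, ¬A} at d — d ∈ A
2. d : B?  L(d) = {C, ∃s.∃s.¬B} ∪ {¬B}
   clash {A, ¬A} at d — d ∈ B
3. d : C?  L(d) = {C, ∃s.∃s.¬B} ∪ {¬C}
   clash {C, ¬C} at d — d ∈ C
4. Entailed for d: {A, B, C}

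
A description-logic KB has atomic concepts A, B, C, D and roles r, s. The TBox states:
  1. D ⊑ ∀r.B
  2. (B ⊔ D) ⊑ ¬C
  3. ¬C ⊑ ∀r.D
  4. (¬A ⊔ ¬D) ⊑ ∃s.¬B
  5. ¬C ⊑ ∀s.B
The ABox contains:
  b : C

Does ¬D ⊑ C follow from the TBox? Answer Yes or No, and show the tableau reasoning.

Yes

1. ¬D ⊑ C  ⇔  (¬D ⊓ ¬C) unsat w.r.t. T
   all branches close; clash {B, ¬B} at an ∃-successor
2. Hence ¬D ⊑ C: entailed.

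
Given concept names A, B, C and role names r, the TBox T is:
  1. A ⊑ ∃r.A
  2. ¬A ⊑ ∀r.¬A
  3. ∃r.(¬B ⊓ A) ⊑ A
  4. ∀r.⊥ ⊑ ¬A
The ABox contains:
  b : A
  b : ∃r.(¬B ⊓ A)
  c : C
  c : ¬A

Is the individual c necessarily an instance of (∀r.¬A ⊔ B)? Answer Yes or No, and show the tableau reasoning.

1. c : (∀r.¬A ⊔ B)?  L(c) = {C, ¬A} ∪ {(∃r.A ⊓ ¬B)}
   clash {A, ¬A} at c — c ∈ (∀r.¬A ⊔ B)
2. Hence c : (∀r.¬A ⊔ B): entailed.

Yes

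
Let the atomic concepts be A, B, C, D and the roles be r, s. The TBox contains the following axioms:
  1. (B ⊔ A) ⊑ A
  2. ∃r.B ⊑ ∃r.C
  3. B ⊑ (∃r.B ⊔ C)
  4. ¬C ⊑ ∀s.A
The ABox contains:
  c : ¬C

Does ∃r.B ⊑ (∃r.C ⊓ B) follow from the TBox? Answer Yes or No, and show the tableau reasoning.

1. ∃r.B ⊑ (∃r.C ⊓ B)  ⇔  (∃r.B ⊓ (∀r.¬C ⊔ ¬B)) unsat w.r.t. T
   apply at x₀: ∃r.B⊑∃r.C
   open: L(x₀) ⊇ {C, ¬A, ¬B, ∃r.B, ∃r.C} (+ ∃-successors)
2. Hence ∃r.B ⊑ (∃r.C ⊓ B): not entailed.

No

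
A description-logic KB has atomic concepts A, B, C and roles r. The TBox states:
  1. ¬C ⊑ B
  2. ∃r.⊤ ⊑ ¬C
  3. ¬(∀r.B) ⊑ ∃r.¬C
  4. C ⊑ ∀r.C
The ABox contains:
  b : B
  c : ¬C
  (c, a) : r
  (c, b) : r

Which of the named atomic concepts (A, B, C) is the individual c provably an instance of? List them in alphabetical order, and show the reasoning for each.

{B}

1. c : A?  L(c) = {¬C} ∪ {¬A}
   apply at c: ¬C⊑B
   open: L(c) ⊇ {B, ¬A, ¬C, ∀r.B} — c ∉ A possible
2. c : B?  L(c) = {¬C} ∪ {¬B}
   clash {B, ¬B} at c — c ∈ B
3. c : C?  L(c) = {¬C} ∪ {¬C}
   apply at c: ¬C⊑B
   open: L(c) ⊇ {B, ¬C, ∀r.B} — c ∉ C possible
4. Entailed for c: {B}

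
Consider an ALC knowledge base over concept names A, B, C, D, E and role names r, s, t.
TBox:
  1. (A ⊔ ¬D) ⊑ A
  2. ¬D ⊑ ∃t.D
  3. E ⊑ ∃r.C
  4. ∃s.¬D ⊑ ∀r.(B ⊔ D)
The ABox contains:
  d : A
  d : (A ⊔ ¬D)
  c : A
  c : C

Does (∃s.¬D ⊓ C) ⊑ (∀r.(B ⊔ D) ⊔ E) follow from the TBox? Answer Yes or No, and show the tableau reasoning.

1. (∃s.¬D ⊓ C) ⊑ (∀r.(B ⊔ D) ⊔ E)  ⇔  ((∃s.¬D ⊓ C) ⊓ (∃r.(¬B ⊓ ¬D) ⊓ ¬E)) unsat w.r.t. T
   all branches close; clash {D, ¬D} at an ∃-successor
2. Hence (∃s.¬D ⊓ C) ⊑ (∀r.(B ⊔ D) ⊔ E): entailed.

Yes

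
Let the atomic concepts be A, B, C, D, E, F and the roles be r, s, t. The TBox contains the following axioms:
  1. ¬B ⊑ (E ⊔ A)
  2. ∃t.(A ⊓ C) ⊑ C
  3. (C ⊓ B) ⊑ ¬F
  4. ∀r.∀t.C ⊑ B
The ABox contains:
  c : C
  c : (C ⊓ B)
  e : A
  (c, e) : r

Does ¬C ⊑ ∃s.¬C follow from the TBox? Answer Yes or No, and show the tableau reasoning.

No

1. ¬C ⊑ ∃s.¬C  ⇔  (¬C ⊓ ∀s.C) unsat w.r.t. T
   open: L(x₀) ⊇ {B, ¬C, ∀s.C, ∀t.(¬A ⊔ ¬C)}
2. Hence ¬C ⊑ ∃s.¬C: not entailed.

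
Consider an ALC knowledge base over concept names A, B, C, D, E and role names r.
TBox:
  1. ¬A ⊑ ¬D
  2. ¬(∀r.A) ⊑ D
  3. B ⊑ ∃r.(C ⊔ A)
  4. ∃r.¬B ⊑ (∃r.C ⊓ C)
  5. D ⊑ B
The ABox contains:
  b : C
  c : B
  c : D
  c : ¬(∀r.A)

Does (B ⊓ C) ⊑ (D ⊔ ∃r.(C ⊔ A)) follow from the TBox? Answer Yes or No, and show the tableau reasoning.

Yes

1. (B ⊓ C) ⊑ (D ⊔ ∃r.(C ⊔ A))  ⇔  ((B ⊓ C) ⊓ (¬D ⊓ ∀r.(¬C ⊓ ¬A))) unsat w.r.t. T
   all branches close; clash {D, ¬D} at x₀
2. Hence (B ⊓ C) ⊑ (D ⊔ ∃r.(C ⊔ A)): entailed.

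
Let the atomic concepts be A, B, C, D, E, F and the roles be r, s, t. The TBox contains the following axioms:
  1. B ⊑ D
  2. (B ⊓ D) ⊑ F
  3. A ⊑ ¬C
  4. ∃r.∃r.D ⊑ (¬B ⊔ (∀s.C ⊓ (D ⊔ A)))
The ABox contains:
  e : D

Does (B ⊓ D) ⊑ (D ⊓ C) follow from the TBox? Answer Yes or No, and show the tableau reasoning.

1. (B ⊓ D) ⊑ (D ⊓ C)  ⇔  ((B ⊓ D) ⊓ (¬D ⊔ ¬C)) unsat w.r.t. T
   apply at x₀: (B ⊓ D)⊑F
   open: L(x₀) ⊇ {B, D, F, ¬A, ¬C, …}
2. Hence (B ⊓ D) ⊑ (D ⊓ C): not entailed.

No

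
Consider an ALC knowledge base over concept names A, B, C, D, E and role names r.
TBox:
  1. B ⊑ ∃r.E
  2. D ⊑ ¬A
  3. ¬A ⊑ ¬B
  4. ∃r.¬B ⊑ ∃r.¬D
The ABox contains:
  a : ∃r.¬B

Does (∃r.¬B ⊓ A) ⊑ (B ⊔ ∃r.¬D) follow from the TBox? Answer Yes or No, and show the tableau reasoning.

Yes

1. (∃r.¬B ⊓ A) ⊑ (B ⊔ ∃r.¬D)  ⇔  ((∃r.¬B ⊓ A) ⊓ (¬B ⊓ ∀r.D)) unsat w.r.t. T
   all branches close; clash {A, ¬A} at x₀
2. Hence (∃r.¬B ⊓ A) ⊑ (B ⊔ ∃r.¬D): entailed.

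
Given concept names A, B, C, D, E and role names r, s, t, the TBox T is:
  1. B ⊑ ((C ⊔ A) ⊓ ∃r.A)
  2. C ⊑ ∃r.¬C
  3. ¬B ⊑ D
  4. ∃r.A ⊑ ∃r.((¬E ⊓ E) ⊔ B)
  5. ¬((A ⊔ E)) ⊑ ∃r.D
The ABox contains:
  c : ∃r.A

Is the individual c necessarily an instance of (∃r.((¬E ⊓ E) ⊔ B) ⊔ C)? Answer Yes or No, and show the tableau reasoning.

Yes

1. c : (∃r.((¬E ⊓ E) ⊔ B) ⊔ C)?  L(c) = {∃r.A} ∪ {(∀r.((E ⊔ ¬E) ⊓ ¬B) ⊓ ¬C)}
   clash {B, ¬B} at an ∃-successor — c ∈ (∃r.((¬E ⊓ E) ⊔ B) ⊔ C)
2. Hence c : (∃r.((¬E ⊓ E) ⊔ B) ⊔ C): entailed.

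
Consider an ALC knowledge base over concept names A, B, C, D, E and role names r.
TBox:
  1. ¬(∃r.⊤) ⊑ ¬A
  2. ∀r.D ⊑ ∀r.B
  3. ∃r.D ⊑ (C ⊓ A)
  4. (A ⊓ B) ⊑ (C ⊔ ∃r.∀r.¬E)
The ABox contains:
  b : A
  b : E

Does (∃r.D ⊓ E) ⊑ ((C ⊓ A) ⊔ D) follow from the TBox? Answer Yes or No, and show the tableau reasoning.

1. (∃r.D ⊓ E) ⊑ ((C ⊓ A) ⊔ D)  ⇔  ((∃r.D ⊓ E) ⊓ ((¬C ⊔ ¬A) ⊓ ¬D)) unsat w.r.t. T
   all branches close; clash {A, ¬A} at x₀
2. Hence (∃r.D ⊓ E) ⊑ ((C ⊓ A) ⊔ D): entailed.

Yes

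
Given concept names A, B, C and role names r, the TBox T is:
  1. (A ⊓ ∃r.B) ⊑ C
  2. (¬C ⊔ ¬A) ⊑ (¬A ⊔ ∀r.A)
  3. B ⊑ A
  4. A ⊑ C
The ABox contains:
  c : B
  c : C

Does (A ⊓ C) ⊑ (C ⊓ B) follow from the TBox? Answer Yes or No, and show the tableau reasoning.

1. (A ⊓ C) ⊑ (C ⊓ B)  ⇔  ((A ⊓ C) ⊓ (¬C ⊔ ¬B)) unsat w.r.t. T
   open: L(x₀) ⊇ {A, C, ¬B}
2. Hence (A ⊓ C) ⊑ (C ⊓ B): not entailed.

No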